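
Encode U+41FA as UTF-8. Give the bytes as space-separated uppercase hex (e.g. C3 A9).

E4 87 BA

U+41FA = 0x41FA = 16890 decimal. In range U+0800–U+FFFF → 3-byte form: 1110xxxx 10xxxxxx 10xxxxxx.
Binary (16 bits): 0100000111111010.
Split 4+6+6: 0100 | 000111 | 111010.
Byte 1: 11100100 = 0xE4.
Byte 2: 10000111 = 0x87.
Byte 3: 10111010 = 0xBA.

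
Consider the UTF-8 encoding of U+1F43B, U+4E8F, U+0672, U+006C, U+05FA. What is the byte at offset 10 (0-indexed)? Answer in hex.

0xD7

U+1F43B → 4-byte form F0 9F 90 BB at offsets 0–3.
U+4E8F → 3-byte form E4 BA 8F at offsets 4–6.
U+0672 → 2-byte form D9 B2 at offsets 7–8.
U+006C → 1-byte form 6C at offsets 9–9.
U+05FA → 2-byte form D7 BA at offsets 10–11.
Offset 10 falls in char 5's range; it's byte 1 of D7 BA = 0xD7.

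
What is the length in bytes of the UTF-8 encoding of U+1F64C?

U+1F64C = 0x1F64C. UTF-8 uses 1 byte below 0x80, 2 below 0x800, 3 below 0x10000, 4 up to 0x10FFFF. 0x1F64C is in U+10000–U+10FFFF → 4 bytes.

4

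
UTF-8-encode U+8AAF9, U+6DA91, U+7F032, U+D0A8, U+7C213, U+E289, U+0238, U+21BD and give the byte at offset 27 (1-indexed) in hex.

1-indexed offset 27 is 0-indexed offset 26.
U+8AAF9 → 4-byte form F2 8A AB B9 at offsets 0–3.
U+6DA91 → 4-byte form F1 AD AA 91 at offsets 4–7.
U+7F032 → 4-byte form F1 BF 80 B2 at offsets 8–11.
U+D0A8 → 3-byte form ED 82 A8 at offsets 12–14.
U+7C213 → 4-byte form F1 BC 88 93 at offsets 15–18.
U+E289 → 3-byte form EE 8A 89 at offsets 19–21.
U+0238 → 2-byte form C8 B8 at offsets 22–23.
U+21BD → 3-byte form E2 86 BD at offsets 24–26.
Offset 26 falls in char 8's range; it's byte 3 of E2 86 BD = 0xBD.

0xBD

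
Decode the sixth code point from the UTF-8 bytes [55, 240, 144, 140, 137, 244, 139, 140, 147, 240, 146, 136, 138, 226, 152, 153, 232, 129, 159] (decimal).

U+805F

Offset 0: leading byte 0x37 = 00110111 → 1-byte char #1 = 37.
Offset 1: leading byte 0xF0 = 11110000 → 4-byte char #2 = F0 90 8C 89.
Offset 5: leading byte 0xF4 = 11110100 → 4-byte char #3 = F4 8B 8C 93.
Offset 9: leading byte 0xF0 = 11110000 → 4-byte char #4 = F0 92 88 8A.
Offset 13: leading byte 0xE2 = 11100010 → 3-byte char #5 = E2 98 99.
Offset 16: leading byte 0xE8 = 11101000 → 3-byte char #6 = E8 81 9F.
Leading byte 0xE8 = 11101000 matches 1110xxxx → 3-byte sequence.
Byte 1: 0xE8 = 11101000, payload 1000 (4 bits).
Byte 2: 0x81 = 10000001 (10xxxxxx ✓), payload 000001.
Byte 3: 0x9F = 10011111 (10xxxxxx ✓), payload 011111.
Concatenate: 1000000001011111 = 0x805F (16 bits → U+805F).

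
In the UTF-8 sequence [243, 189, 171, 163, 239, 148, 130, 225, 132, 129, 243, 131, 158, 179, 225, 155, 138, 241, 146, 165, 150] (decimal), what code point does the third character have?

U+1101

Offset 0: leading byte 0xF3 = 11110011 → 4-byte char #1 = F3 BD AB A3.
Offset 4: leading byte 0xEF = 11101111 → 3-byte char #2 = EF 94 82.
Offset 7: leading byte 0xE1 = 11100001 → 3-byte char #3 = E1 84 81.
Leading byte 0xE1 = 11100001 matches 1110xxxx → 3-byte sequence.
Byte 1: 0xE1 = 11100001, payload 0001 (4 bits).
Byte 2: 0x84 = 10000100 (10xxxxxx ✓), payload 000100.
Byte 3: 0x81 = 10000001 (10xxxxxx ✓), payload 000001.
Concatenate: 0001000100000001 = 0x1101 (16 bits → U+1101).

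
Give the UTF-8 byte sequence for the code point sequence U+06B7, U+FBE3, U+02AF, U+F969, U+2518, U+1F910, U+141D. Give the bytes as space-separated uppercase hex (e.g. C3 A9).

U+06B7: 2-byte form → DA B7.
U+FBE3: 3-byte form → EF AF A3.
U+02AF: 2-byte form → CA AF.
U+F969: 3-byte form → EF A5 A9.
U+2518: 3-byte form → E2 94 98.
U+1F910: 4-byte form → F0 9F A4 90.
U+141D: 3-byte form → E1 90 9D.
Concatenated (20 bytes): DA B7 EF AF A3 CA AF EF A5 A9 E2 94 98 F0 9F A4 90 E1 90 9D.

DA B7 EF AF A3 CA AF EF A5 A9 E2 94 98 F0 9F A4 90 E1 90 9D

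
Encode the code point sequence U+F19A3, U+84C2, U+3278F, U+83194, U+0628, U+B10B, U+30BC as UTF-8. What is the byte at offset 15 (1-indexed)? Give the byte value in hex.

1-indexed offset 15 is 0-indexed offset 14.
U+F19A3 → 4-byte form F3 B1 A6 A3 at offsets 0–3.
U+84C2 → 3-byte form E8 93 82 at offsets 4–6.
U+3278F → 4-byte form F0 B2 9E 8F at offsets 7–10.
U+83194 → 4-byte form F2 83 86 94 at offsets 11–14.
Offset 14 falls in char 4's range; it's byte 4 of F2 83 86 94 = 0x94.

0x94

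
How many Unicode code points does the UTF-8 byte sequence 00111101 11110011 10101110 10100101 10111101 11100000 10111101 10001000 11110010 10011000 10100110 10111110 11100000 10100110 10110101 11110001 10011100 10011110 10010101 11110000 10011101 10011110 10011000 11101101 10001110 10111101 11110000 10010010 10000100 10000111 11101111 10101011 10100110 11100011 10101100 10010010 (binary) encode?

Byte at offset 0: 0x3D = 00111101 → 1-byte char (#1). Advance 1.
Byte at offset 1: 0xF3 = 11110011 → 4-byte char (#2). Advance 4.
Byte at offset 5: 0xE0 = 11100000 → 3-byte char (#3). Advance 3.
Byte at offset 8: 0xF2 = 11110010 → 4-byte char (#4). Advance 4.
Byte at offset 12: 0xE0 = 11100000 → 3-byte char (#5). Advance 3.
Byte at offset 15: 0xF1 = 11110001 → 4-byte char (#6). Advance 4.
Byte at offset 19: 0xF0 = 11110000 → 4-byte char (#7). Advance 4.
Byte at offset 23: 0xED = 11101101 → 3-byte char (#8). Advance 3.
Byte at offset 26: 0xF0 = 11110000 → 4-byte char (#9). Advance 4.
Byte at offset 30: 0xEF = 11101111 → 3-byte char (#10). Advance 3.
Byte at offset 33: 0xE3 = 11100011 → 3-byte char (#11). Advance 3.
Reached end at offset 36 after 11 code points.

11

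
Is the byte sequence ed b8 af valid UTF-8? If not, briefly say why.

invalid (encodes a surrogate (U+D800–U+DFFF))

Structurally a 3-byte sequence; payload = 0xDE2F.
But 0xDE2F is in U+D800–U+DFFF, the surrogate range. Surrogates are not Unicode scalar values and are forbidden in UTF-8.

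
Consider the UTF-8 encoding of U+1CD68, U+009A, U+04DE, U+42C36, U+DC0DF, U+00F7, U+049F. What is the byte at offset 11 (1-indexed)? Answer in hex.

1-indexed offset 11 is 0-indexed offset 10.
U+1CD68 → 4-byte form F0 9C B5 A8 at offsets 0–3.
U+009A → 2-byte form C2 9A at offsets 4–5.
U+04DE → 2-byte form D3 9E at offsets 6–7.
U+42C36 → 4-byte form F1 82 B0 B6 at offsets 8–11.
Offset 10 falls in char 4's range; it's byte 3 of F1 82 B0 B6 = 0xB0.

0xB0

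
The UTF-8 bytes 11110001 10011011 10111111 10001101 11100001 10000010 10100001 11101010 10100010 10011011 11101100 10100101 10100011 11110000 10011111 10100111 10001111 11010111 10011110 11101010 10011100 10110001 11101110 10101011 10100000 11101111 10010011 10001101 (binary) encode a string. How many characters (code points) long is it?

Byte at offset 0: 0xF1 = 11110001 → 4-byte char (#1). Advance 4.
Byte at offset 4: 0xE1 = 11100001 → 3-byte char (#2). Advance 3.
Byte at offset 7: 0xEA = 11101010 → 3-byte char (#3). Advance 3.
Byte at offset 10: 0xEC = 11101100 → 3-byte char (#4). Advance 3.
Byte at offset 13: 0xF0 = 11110000 → 4-byte char (#5). Advance 4.
Byte at offset 17: 0xD7 = 11010111 → 2-byte char (#6). Advance 2.
Byte at offset 19: 0xEA = 11101010 → 3-byte char (#7). Advance 3.
Byte at offset 22: 0xEE = 11101110 → 3-byte char (#8). Advance 3.
Byte at offset 25: 0xEF = 11101111 → 3-byte char (#9). Advance 3.
Reached end at offset 28 after 9 code points.

9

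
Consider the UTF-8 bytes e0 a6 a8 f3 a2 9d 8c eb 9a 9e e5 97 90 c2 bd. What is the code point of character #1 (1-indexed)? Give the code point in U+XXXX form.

Offset 0: leading byte 0xE0 = 11100000 → 3-byte char #1 = E0 A6 A8.
Leading byte 0xE0 = 11100000 matches 1110xxxx → 3-byte sequence.
Byte 1: 0xE0 = 11100000, payload 0000 (4 bits).
Byte 2: 0xA6 = 10100110 (10xxxxxx ✓), payload 100110.
Byte 3: 0xA8 = 10101000 (10xxxxxx ✓), payload 101000.
Concatenate: 0000100110101000 = 0x9A8 (16 bits → U+09A8).

U+09A8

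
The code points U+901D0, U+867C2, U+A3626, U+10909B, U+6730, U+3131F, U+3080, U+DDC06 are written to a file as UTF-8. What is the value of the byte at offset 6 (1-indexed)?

1-indexed offset 6 is 0-indexed offset 5.
U+901D0 → 4-byte form F2 90 87 90 at offsets 0–3.
U+867C2 → 4-byte form F2 86 9F 82 at offsets 4–7.
Offset 5 falls in char 2's range; it's byte 2 of F2 86 9F 82 = 0x86.

0x86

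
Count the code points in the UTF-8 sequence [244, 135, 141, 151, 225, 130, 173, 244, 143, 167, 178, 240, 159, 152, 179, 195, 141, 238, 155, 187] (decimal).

6

Byte at offset 0: 0xF4 = 11110100 → 4-byte char (#1). Advance 4.
Byte at offset 4: 0xE1 = 11100001 → 3-byte char (#2). Advance 3.
Byte at offset 7: 0xF4 = 11110100 → 4-byte char (#3). Advance 4.
Byte at offset 11: 0xF0 = 11110000 → 4-byte char (#4). Advance 4.
Byte at offset 15: 0xC3 = 11000011 → 2-byte char (#5). Advance 2.
Byte at offset 17: 0xEE = 11101110 → 3-byte char (#6). Advance 3.
Reached end at offset 20 after 6 code points.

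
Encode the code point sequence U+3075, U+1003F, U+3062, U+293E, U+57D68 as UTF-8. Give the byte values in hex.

E3 81 B5 F0 90 80 BF E3 81 A2 E2 A4 BE F1 97 B5 A8

U+3075: 3-byte form → E3 81 B5.
U+1003F: 4-byte form → F0 90 80 BF.
U+3062: 3-byte form → E3 81 A2.
U+293E: 3-byte form → E2 A4 BE.
U+57D68: 4-byte form → F1 97 B5 A8.
Concatenated (17 bytes): E3 81 B5 F0 90 80 BF E3 81 A2 E2 A4 BE F1 97 B5 A8.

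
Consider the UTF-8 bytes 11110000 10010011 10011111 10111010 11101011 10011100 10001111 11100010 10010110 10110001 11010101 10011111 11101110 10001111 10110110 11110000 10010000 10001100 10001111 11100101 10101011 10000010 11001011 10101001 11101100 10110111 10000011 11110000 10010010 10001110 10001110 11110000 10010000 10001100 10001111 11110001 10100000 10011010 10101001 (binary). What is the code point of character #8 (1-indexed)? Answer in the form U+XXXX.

Offset 0: leading byte 0xF0 = 11110000 → 4-byte char #1 = F0 93 9F BA.
Offset 4: leading byte 0xEB = 11101011 → 3-byte char #2 = EB 9C 8F.
Offset 7: leading byte 0xE2 = 11100010 → 3-byte char #3 = E2 96 B1.
Offset 10: leading byte 0xD5 = 11010101 → 2-byte char #4 = D5 9F.
Offset 12: leading byte 0xEE = 11101110 → 3-byte char #5 = EE 8F B6.
Offset 15: leading byte 0xF0 = 11110000 → 4-byte char #6 = F0 90 8C 8F.
Offset 19: leading byte 0xE5 = 11100101 → 3-byte char #7 = E5 AB 82.
Offset 22: leading byte 0xCB = 11001011 → 2-byte char #8 = CB A9.
Leading byte 0xCB = 11001011 matches 110xxxxx → 2-byte sequence.
Byte 1: 0xCB = 11001011, payload 01011 (5 bits).
Byte 2: 0xA9 = 10101001 (10xxxxxx ✓), payload 101001.
Concatenate: 01011101001 = 0x2E9 (11 bits → U+02E9).

U+02E9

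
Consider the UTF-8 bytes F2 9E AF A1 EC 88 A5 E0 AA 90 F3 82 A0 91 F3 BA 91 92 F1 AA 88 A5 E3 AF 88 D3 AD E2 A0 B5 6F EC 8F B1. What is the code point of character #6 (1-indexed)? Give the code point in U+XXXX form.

Offset 0: leading byte 0xF2 = 11110010 → 4-byte char #1 = F2 9E AF A1.
Offset 4: leading byte 0xEC = 11101100 → 3-byte char #2 = EC 88 A5.
Offset 7: leading byte 0xE0 = 11100000 → 3-byte char #3 = E0 AA 90.
Offset 10: leading byte 0xF3 = 11110011 → 4-byte char #4 = F3 82 A0 91.
Offset 14: leading byte 0xF3 = 11110011 → 4-byte char #5 = F3 BA 91 92.
Offset 18: leading byte 0xF1 = 11110001 → 4-byte char #6 = F1 AA 88 A5.
Leading byte 0xF1 = 11110001 matches 11110xxx → 4-byte sequence.
Byte 1: 0xF1 = 11110001, payload 001 (3 bits).
Byte 2: 0xAA = 10101010 (10xxxxxx ✓), payload 101010.
Byte 3: 0x88 = 10001000 (10xxxxxx ✓), payload 001000.
Byte 4: 0xA5 = 10100101 (10xxxxxx ✓), payload 100101.
Concatenate: 001101010001000100101 = 0x6A225 (21 bits → U+6A225).

U+6A225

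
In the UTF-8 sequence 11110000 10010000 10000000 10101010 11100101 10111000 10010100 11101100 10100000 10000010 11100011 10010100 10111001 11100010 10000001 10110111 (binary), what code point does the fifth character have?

U+2077

Offset 0: leading byte 0xF0 = 11110000 → 4-byte char #1 = F0 90 80 AA.
Offset 4: leading byte 0xE5 = 11100101 → 3-byte char #2 = E5 B8 94.
Offset 7: leading byte 0xEC = 11101100 → 3-byte char #3 = EC A0 82.
Offset 10: leading byte 0xE3 = 11100011 → 3-byte char #4 = E3 94 B9.
Offset 13: leading byte 0xE2 = 11100010 → 3-byte char #5 = E2 81 B7.
Leading byte 0xE2 = 11100010 matches 1110xxxx → 3-byte sequence.
Byte 1: 0xE2 = 11100010, payload 0010 (4 bits).
Byte 2: 0x81 = 10000001 (10xxxxxx ✓), payload 000001.
Byte 3: 0xB7 = 10110111 (10xxxxxx ✓), payload 110111.
Concatenate: 0010000001110111 = 0x2077 (16 bits → U+2077).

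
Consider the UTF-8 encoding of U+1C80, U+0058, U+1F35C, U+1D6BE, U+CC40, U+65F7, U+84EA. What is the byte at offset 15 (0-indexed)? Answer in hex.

U+1C80 → 3-byte form E1 B2 80 at offsets 0–2.
U+0058 → 1-byte form 58 at offsets 3–3.
U+1F35C → 4-byte form F0 9F 8D 9C at offsets 4–7.
U+1D6BE → 4-byte form F0 9D 9A BE at offsets 8–11.
U+CC40 → 3-byte form EC B1 80 at offsets 12–14.
U+65F7 → 3-byte form E6 97 B7 at offsets 15–17.
Offset 15 falls in char 6's range; it's byte 1 of E6 97 B7 = 0xE6.

0xE6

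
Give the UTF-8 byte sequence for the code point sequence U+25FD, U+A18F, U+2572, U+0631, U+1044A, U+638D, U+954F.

U+25FD: 3-byte form → E2 97 BD.
U+A18F: 3-byte form → EA 86 8F.
U+2572: 3-byte form → E2 95 B2.
U+0631: 2-byte form → D8 B1.
U+1044A: 4-byte form → F0 90 91 8A.
U+638D: 3-byte form → E6 8E 8D.
U+954F: 3-byte form → E9 95 8F.
Concatenated (21 bytes): E2 97 BD EA 86 8F E2 95 B2 D8 B1 F0 90 91 8A E6 8E 8D E9 95 8F.

E2 97 BD EA 86 8F E2 95 B2 D8 B1 F0 90 91 8A E6 8E 8D E9 95 8F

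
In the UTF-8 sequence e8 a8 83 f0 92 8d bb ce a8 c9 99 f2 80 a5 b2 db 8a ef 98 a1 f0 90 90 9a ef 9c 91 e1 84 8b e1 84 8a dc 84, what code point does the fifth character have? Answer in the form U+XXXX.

Offset 0: leading byte 0xE8 = 11101000 → 3-byte char #1 = E8 A8 83.
Offset 3: leading byte 0xF0 = 11110000 → 4-byte char #2 = F0 92 8D BB.
Offset 7: leading byte 0xCE = 11001110 → 2-byte char #3 = CE A8.
Offset 9: leading byte 0xC9 = 11001001 → 2-byte char #4 = C9 99.
Offset 11: leading byte 0xF2 = 11110010 → 4-byte char #5 = F2 80 A5 B2.
Leading byte 0xF2 = 11110010 matches 11110xxx → 4-byte sequence.
Byte 1: 0xF2 = 11110010, payload 010 (3 bits).
Byte 2: 0x80 = 10000000 (10xxxxxx ✓), payload 000000.
Byte 3: 0xA5 = 10100101 (10xxxxxx ✓), payload 100101.
Byte 4: 0xB2 = 10110010 (10xxxxxx ✓), payload 110010.
Concatenate: 010000000100101110010 = 0x80972 (21 bits → U+80972).

U+80972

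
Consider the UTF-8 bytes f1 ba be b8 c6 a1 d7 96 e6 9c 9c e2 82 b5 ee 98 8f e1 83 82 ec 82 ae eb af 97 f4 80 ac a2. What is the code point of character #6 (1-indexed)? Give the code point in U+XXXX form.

U+E60F

Offset 0: leading byte 0xF1 = 11110001 → 4-byte char #1 = F1 BA BE B8.
Offset 4: leading byte 0xC6 = 11000110 → 2-byte char #2 = C6 A1.
Offset 6: leading byte 0xD7 = 11010111 → 2-byte char #3 = D7 96.
Offset 8: leading byte 0xE6 = 11100110 → 3-byte char #4 = E6 9C 9C.
Offset 11: leading byte 0xE2 = 11100010 → 3-byte char #5 = E2 82 B5.
Offset 14: leading byte 0xEE = 11101110 → 3-byte char #6 = EE 98 8F.
Leading byte 0xEE = 11101110 matches 1110xxxx → 3-byte sequence.
Byte 1: 0xEE = 11101110, payload 1110 (4 bits).
Byte 2: 0x98 = 10011000 (10xxxxxx ✓), payload 011000.
Byte 3: 0x8F = 10001111 (10xxxxxx ✓), payload 001111.
Concatenate: 1110011000001111 = 0xE60F (16 bits → U+E60F).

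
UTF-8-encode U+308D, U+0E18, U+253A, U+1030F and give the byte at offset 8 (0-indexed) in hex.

0xBA

U+308D → 3-byte form E3 82 8D at offsets 0–2.
U+0E18 → 3-byte form E0 B8 98 at offsets 3–5.
U+253A → 3-byte form E2 94 BA at offsets 6–8.
Offset 8 falls in char 3's range; it's byte 3 of E2 94 BA = 0xBA.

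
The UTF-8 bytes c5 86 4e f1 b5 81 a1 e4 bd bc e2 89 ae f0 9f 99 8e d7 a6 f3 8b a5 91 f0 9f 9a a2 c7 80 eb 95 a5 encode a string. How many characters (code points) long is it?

11

Byte at offset 0: 0xC5 = 11000101 → 2-byte char (#1). Advance 2.
Byte at offset 2: 0x4E = 01001110 → 1-byte char (#2). Advance 1.
Byte at offset 3: 0xF1 = 11110001 → 4-byte char (#3). Advance 4.
Byte at offset 7: 0xE4 = 11100100 → 3-byte char (#4). Advance 3.
Byte at offset 10: 0xE2 = 11100010 → 3-byte char (#5). Advance 3.
Byte at offset 13: 0xF0 = 11110000 → 4-byte char (#6). Advance 4.
Byte at offset 17: 0xD7 = 11010111 → 2-byte char (#7). Advance 2.
Byte at offset 19: 0xF3 = 11110011 → 4-byte char (#8). Advance 4.
Byte at offset 23: 0xF0 = 11110000 → 4-byte char (#9). Advance 4.
Byte at offset 27: 0xC7 = 11000111 → 2-byte char (#10). Advance 2.
Byte at offset 29: 0xEB = 11101011 → 3-byte char (#11). Advance 3.
Reached end at offset 32 after 11 code points.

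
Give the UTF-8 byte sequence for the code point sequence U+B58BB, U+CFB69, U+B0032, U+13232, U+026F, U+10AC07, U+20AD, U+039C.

F2 B5 A2 BB F3 8F AD A9 F2 B0 80 B2 F0 93 88 B2 C9 AF F4 8A B0 87 E2 82 AD CE 9C

U+B58BB: 4-byte form → F2 B5 A2 BB.
U+CFB69: 4-byte form → F3 8F AD A9.
U+B0032: 4-byte form → F2 B0 80 B2.
U+13232: 4-byte form → F0 93 88 B2.
U+026F: 2-byte form → C9 AF.
U+10AC07: 4-byte form → F4 8A B0 87.
U+20AD: 3-byte form → E2 82 AD.
U+039C: 2-byte form → CE 9C.
Concatenated (27 bytes): F2 B5 A2 BB F3 8F AD A9 F2 B0 80 B2 F0 93 88 B2 C9 AF F4 8A B0 87 E2 82 AD CE 9C.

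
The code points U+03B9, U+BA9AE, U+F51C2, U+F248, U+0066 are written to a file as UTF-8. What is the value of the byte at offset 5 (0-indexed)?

U+03B9 → 2-byte form CE B9 at offsets 0–1.
U+BA9AE → 4-byte form F2 BA A6 AE at offsets 2–5.
Offset 5 falls in char 2's range; it's byte 4 of F2 BA A6 AE = 0xAE.

0xAE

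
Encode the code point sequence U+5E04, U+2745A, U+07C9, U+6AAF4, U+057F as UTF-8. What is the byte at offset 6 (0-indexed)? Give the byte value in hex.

U+5E04 → 3-byte form E5 B8 84 at offsets 0–2.
U+2745A → 4-byte form F0 A7 91 9A at offsets 3–6.
Offset 6 falls in char 2's range; it's byte 4 of F0 A7 91 9A = 0x9A.

0x9A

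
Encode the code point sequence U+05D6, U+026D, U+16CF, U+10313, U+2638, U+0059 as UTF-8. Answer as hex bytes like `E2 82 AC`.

U+05D6: 2-byte form → D7 96.
U+026D: 2-byte form → C9 AD.
U+16CF: 3-byte form → E1 9B 8F.
U+10313: 4-byte form → F0 90 8C 93.
U+2638: 3-byte form → E2 98 B8.
U+0059: 1-byte form → 59.
Concatenated (15 bytes): D7 96 C9 AD E1 9B 8F F0 90 8C 93 E2 98 B8 59.

D7 96 C9 AD E1 9B 8F F0 90 8C 93 E2 98 B8 59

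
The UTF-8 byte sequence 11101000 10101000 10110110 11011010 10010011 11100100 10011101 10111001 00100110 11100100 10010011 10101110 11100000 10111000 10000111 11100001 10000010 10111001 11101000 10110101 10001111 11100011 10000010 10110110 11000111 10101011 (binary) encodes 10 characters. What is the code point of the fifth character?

U+44EE

Offset 0: leading byte 0xE8 = 11101000 → 3-byte char #1 = E8 A8 B6.
Offset 3: leading byte 0xDA = 11011010 → 2-byte char #2 = DA 93.
Offset 5: leading byte 0xE4 = 11100100 → 3-byte char #3 = E4 9D B9.
Offset 8: leading byte 0x26 = 00100110 → 1-byte char #4 = 26.
Offset 9: leading byte 0xE4 = 11100100 → 3-byte char #5 = E4 93 AE.
Leading byte 0xE4 = 11100100 matches 1110xxxx → 3-byte sequence.
Byte 1: 0xE4 = 11100100, payload 0100 (4 bits).
Byte 2: 0x93 = 10010011 (10xxxxxx ✓), payload 010011.
Byte 3: 0xAE = 10101110 (10xxxxxx ✓), payload 101110.
Concatenate: 0100010011101110 = 0x44EE (16 bits → U+44EE).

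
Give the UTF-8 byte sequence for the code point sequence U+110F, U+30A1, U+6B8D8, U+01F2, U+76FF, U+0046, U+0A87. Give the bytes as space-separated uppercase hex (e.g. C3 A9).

U+110F: 3-byte form → E1 84 8F.
U+30A1: 3-byte form → E3 82 A1.
U+6B8D8: 4-byte form → F1 AB A3 98.
U+01F2: 2-byte form → C7 B2.
U+76FF: 3-byte form → E7 9B BF.
U+0046: 1-byte form → 46.
U+0A87: 3-byte form → E0 AA 87.
Concatenated (19 bytes): E1 84 8F E3 82 A1 F1 AB A3 98 C7 B2 E7 9B BF 46 E0 AA 87.

E1 84 8F E3 82 A1 F1 AB A3 98 C7 B2 E7 9B BF 46 E0 AA 87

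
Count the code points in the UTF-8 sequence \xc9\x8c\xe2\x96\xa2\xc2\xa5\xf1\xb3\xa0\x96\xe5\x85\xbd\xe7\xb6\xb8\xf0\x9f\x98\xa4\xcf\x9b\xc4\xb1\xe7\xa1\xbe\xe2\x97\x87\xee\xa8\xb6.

12

Byte at offset 0: 0xC9 = 11001001 → 2-byte char (#1). Advance 2.
Byte at offset 2: 0xE2 = 11100010 → 3-byte char (#2). Advance 3.
Byte at offset 5: 0xC2 = 11000010 → 2-byte char (#3). Advance 2.
Byte at offset 7: 0xF1 = 11110001 → 4-byte char (#4). Advance 4.
Byte at offset 11: 0xE5 = 11100101 → 3-byte char (#5). Advance 3.
Byte at offset 14: 0xE7 = 11100111 → 3-byte char (#6). Advance 3.
Byte at offset 17: 0xF0 = 11110000 → 4-byte char (#7). Advance 4.
Byte at offset 21: 0xCF = 11001111 → 2-byte char (#8). Advance 2.
Byte at offset 23: 0xC4 = 11000100 → 2-byte char (#9). Advance 2.
Byte at offset 25: 0xE7 = 11100111 → 3-byte char (#10). Advance 3.
Byte at offset 28: 0xE2 = 11100010 → 3-byte char (#11). Advance 3.
Byte at offset 31: 0xEE = 11101110 → 3-byte char (#12). Advance 3.
Reached end at offset 34 after 12 code points.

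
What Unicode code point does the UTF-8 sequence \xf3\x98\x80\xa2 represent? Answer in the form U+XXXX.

Leading byte 0xF3 = 11110011 matches 11110xxx → 4-byte sequence.
Byte 1: 0xF3 = 11110011, payload 011 (3 bits).
Byte 2: 0x98 = 10011000 (10xxxxxx ✓), payload 011000.
Byte 3: 0x80 = 10000000 (10xxxxxx ✓), payload 000000.
Byte 4: 0xA2 = 10100010 (10xxxxxx ✓), payload 100010.
Concatenate: 011011000000000100010 = 0xD8022 (21 bits → U+D8022).

U+D8022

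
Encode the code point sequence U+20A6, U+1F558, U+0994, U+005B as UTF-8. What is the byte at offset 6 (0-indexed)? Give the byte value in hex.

0x98

U+20A6 → 3-byte form E2 82 A6 at offsets 0–2.
U+1F558 → 4-byte form F0 9F 95 98 at offsets 3–6.
Offset 6 falls in char 2's range; it's byte 4 of F0 9F 95 98 = 0x98.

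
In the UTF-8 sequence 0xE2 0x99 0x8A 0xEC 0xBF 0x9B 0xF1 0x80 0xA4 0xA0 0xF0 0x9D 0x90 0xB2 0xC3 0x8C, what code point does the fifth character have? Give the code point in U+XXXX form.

Offset 0: leading byte 0xE2 = 11100010 → 3-byte char #1 = E2 99 8A.
Offset 3: leading byte 0xEC = 11101100 → 3-byte char #2 = EC BF 9B.
Offset 6: leading byte 0xF1 = 11110001 → 4-byte char #3 = F1 80 A4 A0.
Offset 10: leading byte 0xF0 = 11110000 → 4-byte char #4 = F0 9D 90 B2.
Offset 14: leading byte 0xC3 = 11000011 → 2-byte char #5 = C3 8C.
Leading byte 0xC3 = 11000011 matches 110xxxxx → 2-byte sequence.
Byte 1: 0xC3 = 11000011, payload 00011 (5 bits).
Byte 2: 0x8C = 10001100 (10xxxxxx ✓), payload 001100.
Concatenate: 00011001100 = 0xCC (11 bits → U+00CC).

U+00CC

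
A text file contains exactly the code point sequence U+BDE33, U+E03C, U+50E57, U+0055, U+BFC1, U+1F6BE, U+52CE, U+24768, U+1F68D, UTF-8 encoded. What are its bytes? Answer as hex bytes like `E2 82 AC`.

F2 BD B8 B3 EE 80 BC F1 90 B9 97 55 EB BF 81 F0 9F 9A BE E5 8B 8E F0 A4 9D A8 F0 9F 9A 8D

U+BDE33: 4-byte form → F2 BD B8 B3.
U+E03C: 3-byte form → EE 80 BC.
U+50E57: 4-byte form → F1 90 B9 97.
U+0055: 1-byte form → 55.
U+BFC1: 3-byte form → EB BF 81.
U+1F6BE: 4-byte form → F0 9F 9A BE.
U+52CE: 3-byte form → E5 8B 8E.
U+24768: 4-byte form → F0 A4 9D A8.
U+1F68D: 4-byte form → F0 9F 9A 8D.
Concatenated (30 bytes): F2 BD B8 B3 EE 80 BC F1 90 B9 97 55 EB BF 81 F0 9F 9A BE E5 8B 8E F0 A4 9D A8 F0 9F 9A 8D.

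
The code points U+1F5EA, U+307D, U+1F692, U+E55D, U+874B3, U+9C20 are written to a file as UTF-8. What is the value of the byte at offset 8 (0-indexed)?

U+1F5EA → 4-byte form F0 9F 97 AA at offsets 0–3.
U+307D → 3-byte form E3 81 BD at offsets 4–6.
U+1F692 → 4-byte form F0 9F 9A 92 at offsets 7–10.
Offset 8 falls in char 3's range; it's byte 2 of F0 9F 9A 92 = 0x9F.

0x9F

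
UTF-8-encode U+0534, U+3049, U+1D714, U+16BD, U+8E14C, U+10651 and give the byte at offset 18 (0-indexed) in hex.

0x99

U+0534 → 2-byte form D4 B4 at offsets 0–1.
U+3049 → 3-byte form E3 81 89 at offsets 2–4.
U+1D714 → 4-byte form F0 9D 9C 94 at offsets 5–8.
U+16BD → 3-byte form E1 9A BD at offsets 9–11.
U+8E14C → 4-byte form F2 8E 85 8C at offsets 12–15.
U+10651 → 4-byte form F0 90 99 91 at offsets 16–19.
Offset 18 falls in char 6's range; it's byte 3 of F0 90 99 91 = 0x99.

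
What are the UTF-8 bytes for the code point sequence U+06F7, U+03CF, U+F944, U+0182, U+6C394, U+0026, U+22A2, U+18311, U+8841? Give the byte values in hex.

DB B7 CF 8F EF A5 84 C6 82 F1 AC 8E 94 26 E2 8A A2 F0 98 8C 91 E8 A1 81

U+06F7: 2-byte form → DB B7.
U+03CF: 2-byte form → CF 8F.
U+F944: 3-byte form → EF A5 84.
U+0182: 2-byte form → C6 82.
U+6C394: 4-byte form → F1 AC 8E 94.
U+0026: 1-byte form → 26.
U+22A2: 3-byte form → E2 8A A2.
U+18311: 4-byte form → F0 98 8C 91.
U+8841: 3-byte form → E8 A1 81.
Concatenated (24 bytes): DB B7 CF 8F EF A5 84 C6 82 F1 AC 8E 94 26 E2 8A A2 F0 98 8C 91 E8 A1 81.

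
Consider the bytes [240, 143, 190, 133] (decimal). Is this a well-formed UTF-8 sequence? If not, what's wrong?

Leading byte 0xF0 = 11110000 → 4-byte form.
Continuation bytes all match 10xxxxxx. Payload decodes to 0xFF85.
But 0xFF85 < 0x10000, the minimum for a 4-byte sequence — this is an overlong encoding.

invalid (overlong encoding)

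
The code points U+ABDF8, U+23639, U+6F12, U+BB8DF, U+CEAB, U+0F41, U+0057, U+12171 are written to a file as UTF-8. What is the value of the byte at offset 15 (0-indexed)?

U+ABDF8 → 4-byte form F2 AB B7 B8 at offsets 0–3.
U+23639 → 4-byte form F0 A3 98 B9 at offsets 4–7.
U+6F12 → 3-byte form E6 BC 92 at offsets 8–10.
U+BB8DF → 4-byte form F2 BB A3 9F at offsets 11–14.
U+CEAB → 3-byte form EC BA AB at offsets 15–17.
Offset 15 falls in char 5's range; it's byte 1 of EC BA AB = 0xEC.

0xEC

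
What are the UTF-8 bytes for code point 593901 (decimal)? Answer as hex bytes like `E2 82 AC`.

F2 90 BF AD

U+90FED = 0x90FED = 593901 decimal. In range U+10000–U+10FFFF → 4-byte form: 11110xxx 10xxxxxx 10xxxxxx 10xxxxxx.
Binary (21 bits): 010010000111111101101.
Split 3+6+6+6: 010 | 010000 | 111111 | 101101.
Byte 1: 11110010 = 0xF2.
Byte 2: 10010000 = 0x90.
Byte 3: 10111111 = 0xBF.
Byte 4: 10101101 = 0xAD.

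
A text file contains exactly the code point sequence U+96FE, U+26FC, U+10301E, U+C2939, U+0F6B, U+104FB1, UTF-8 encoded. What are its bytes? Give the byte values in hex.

E9 9B BE E2 9B BC F4 83 80 9E F3 82 A4 B9 E0 BD AB F4 84 BE B1

U+96FE: 3-byte form → E9 9B BE.
U+26FC: 3-byte form → E2 9B BC.
U+10301E: 4-byte form → F4 83 80 9E.
U+C2939: 4-byte form → F3 82 A4 B9.
U+0F6B: 3-byte form → E0 BD AB.
U+104FB1: 4-byte form → F4 84 BE B1.
Concatenated (21 bytes): E9 9B BE E2 9B BC F4 83 80 9E F3 82 A4 B9 E0 BD AB F4 84 BE B1.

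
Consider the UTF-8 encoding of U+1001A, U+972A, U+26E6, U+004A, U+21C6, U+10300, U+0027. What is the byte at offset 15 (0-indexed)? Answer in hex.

0x90

U+1001A → 4-byte form F0 90 80 9A at offsets 0–3.
U+972A → 3-byte form E9 9C AA at offsets 4–6.
U+26E6 → 3-byte form E2 9B A6 at offsets 7–9.
U+004A → 1-byte form 4A at offsets 10–10.
U+21C6 → 3-byte form E2 87 86 at offsets 11–13.
U+10300 → 4-byte form F0 90 8C 80 at offsets 14–17.
Offset 15 falls in char 6's range; it's byte 2 of F0 90 8C 80 = 0x90.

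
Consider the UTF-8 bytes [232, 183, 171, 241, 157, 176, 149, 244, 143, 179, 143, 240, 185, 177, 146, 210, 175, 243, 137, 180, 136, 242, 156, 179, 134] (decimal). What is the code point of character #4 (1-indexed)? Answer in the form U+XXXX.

U+39C52

Offset 0: leading byte 0xE8 = 11101000 → 3-byte char #1 = E8 B7 AB.
Offset 3: leading byte 0xF1 = 11110001 → 4-byte char #2 = F1 9D B0 95.
Offset 7: leading byte 0xF4 = 11110100 → 4-byte char #3 = F4 8F B3 8F.
Offset 11: leading byte 0xF0 = 11110000 → 4-byte char #4 = F0 B9 B1 92.
Leading byte 0xF0 = 11110000 matches 11110xxx → 4-byte sequence.
Byte 1: 0xF0 = 11110000, payload 000 (3 bits).
Byte 2: 0xB9 = 10111001 (10xxxxxx ✓), payload 111001.
Byte 3: 0xB1 = 10110001 (10xxxxxx ✓), payload 110001.
Byte 4: 0x92 = 10010010 (10xxxxxx ✓), payload 010010.
Concatenate: 000111001110001010010 = 0x39C52 (21 bits → U+39C52).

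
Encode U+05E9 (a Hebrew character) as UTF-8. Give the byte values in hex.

D7 A9

U+05E9 = 0x5E9 = 1513 decimal. In range U+0080–U+07FF → 2-byte form: 110xxxxx 10xxxxxx.
Binary (11 bits): 10111101001.
Split 5+6: 10111 | 101001.
Byte 1: 11010111 = 0xD7.
Byte 2: 10101001 = 0xA9.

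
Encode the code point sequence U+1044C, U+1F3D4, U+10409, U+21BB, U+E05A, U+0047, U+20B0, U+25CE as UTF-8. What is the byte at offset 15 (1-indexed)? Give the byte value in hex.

1-indexed offset 15 is 0-indexed offset 14.
U+1044C → 4-byte form F0 90 91 8C at offsets 0–3.
U+1F3D4 → 4-byte form F0 9F 8F 94 at offsets 4–7.
U+10409 → 4-byte form F0 90 90 89 at offsets 8–11.
U+21BB → 3-byte form E2 86 BB at offsets 12–14.
Offset 14 falls in char 4's range; it's byte 3 of E2 86 BB = 0xBB.

0xBB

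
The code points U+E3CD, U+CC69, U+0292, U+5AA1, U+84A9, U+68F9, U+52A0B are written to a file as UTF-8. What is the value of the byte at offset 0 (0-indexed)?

0xEE

U+E3CD → 3-byte form EE 8F 8D at offsets 0–2.
Offset 0 falls in char 1's range; it's byte 1 of EE 8F 8D = 0xEE.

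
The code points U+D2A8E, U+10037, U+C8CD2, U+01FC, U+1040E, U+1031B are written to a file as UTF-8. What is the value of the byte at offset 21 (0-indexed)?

0x9B

U+D2A8E → 4-byte form F3 92 AA 8E at offsets 0–3.
U+10037 → 4-byte form F0 90 80 B7 at offsets 4–7.
U+C8CD2 → 4-byte form F3 88 B3 92 at offsets 8–11.
U+01FC → 2-byte form C7 BC at offsets 12–13.
U+1040E → 4-byte form F0 90 90 8E at offsets 14–17.
U+1031B → 4-byte form F0 90 8C 9B at offsets 18–21.
Offset 21 falls in char 6's range; it's byte 4 of F0 90 8C 9B = 0x9B.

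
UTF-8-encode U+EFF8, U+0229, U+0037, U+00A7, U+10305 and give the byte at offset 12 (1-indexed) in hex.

0x85

1-indexed offset 12 is 0-indexed offset 11.
U+EFF8 → 3-byte form EE BF B8 at offsets 0–2.
U+0229 → 2-byte form C8 A9 at offsets 3–4.
U+0037 → 1-byte form 37 at offsets 5–5.
U+00A7 → 2-byte form C2 A7 at offsets 6–7.
U+10305 → 4-byte form F0 90 8C 85 at offsets 8–11.
Offset 11 falls in char 5's range; it's byte 4 of F0 90 8C 85 = 0x85.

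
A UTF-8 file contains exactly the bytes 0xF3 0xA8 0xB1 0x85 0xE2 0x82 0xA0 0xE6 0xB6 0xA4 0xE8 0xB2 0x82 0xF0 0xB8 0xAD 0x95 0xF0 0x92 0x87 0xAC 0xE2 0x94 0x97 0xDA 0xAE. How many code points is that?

Byte at offset 0: 0xF3 = 11110011 → 4-byte char (#1). Advance 4.
Byte at offset 4: 0xE2 = 11100010 → 3-byte char (#2). Advance 3.
Byte at offset 7: 0xE6 = 11100110 → 3-byte char (#3). Advance 3.
Byte at offset 10: 0xE8 = 11101000 → 3-byte char (#4). Advance 3.
Byte at offset 13: 0xF0 = 11110000 → 4-byte char (#5). Advance 4.
Byte at offset 17: 0xF0 = 11110000 → 4-byte char (#6). Advance 4.
Byte at offset 21: 0xE2 = 11100010 → 3-byte char (#7). Advance 3.
Byte at offset 24: 0xDA = 11011010 → 2-byte char (#8). Advance 2.
Reached end at offset 26 after 8 code points.

8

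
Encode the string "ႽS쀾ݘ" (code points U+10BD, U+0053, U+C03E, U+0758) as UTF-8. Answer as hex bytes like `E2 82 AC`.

U+10BD: 3-byte form → E1 82 BD.
U+0053: 1-byte form → 53.
U+C03E: 3-byte form → EC 80 BE.
U+0758: 2-byte form → DD 98.
Concatenated (9 bytes): E1 82 BD 53 EC 80 BE DD 98.

E1 82 BD 53 EC 80 BE DD 98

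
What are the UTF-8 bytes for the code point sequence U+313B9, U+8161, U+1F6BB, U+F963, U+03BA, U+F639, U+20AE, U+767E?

F0 B1 8E B9 E8 85 A1 F0 9F 9A BB EF A5 A3 CE BA EF 98 B9 E2 82 AE E7 99 BE

U+313B9: 4-byte form → F0 B1 8E B9.
U+8161: 3-byte form → E8 85 A1.
U+1F6BB: 4-byte form → F0 9F 9A BB.
U+F963: 3-byte form → EF A5 A3.
U+03BA: 2-byte form → CE BA.
U+F639: 3-byte form → EF 98 B9.
U+20AE: 3-byte form → E2 82 AE.
U+767E: 3-byte form → E7 99 BE.
Concatenated (25 bytes): F0 B1 8E B9 E8 85 A1 F0 9F 9A BB EF A5 A3 CE BA EF 98 B9 E2 82 AE E7 99 BE.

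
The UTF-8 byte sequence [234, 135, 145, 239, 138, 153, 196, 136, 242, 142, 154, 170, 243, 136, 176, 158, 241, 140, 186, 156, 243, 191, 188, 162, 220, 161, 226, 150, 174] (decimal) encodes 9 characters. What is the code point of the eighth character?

Offset 0: leading byte 0xEA = 11101010 → 3-byte char #1 = EA 87 91.
Offset 3: leading byte 0xEF = 11101111 → 3-byte char #2 = EF 8A 99.
Offset 6: leading byte 0xC4 = 11000100 → 2-byte char #3 = C4 88.
Offset 8: leading byte 0xF2 = 11110010 → 4-byte char #4 = F2 8E 9A AA.
Offset 12: leading byte 0xF3 = 11110011 → 4-byte char #5 = F3 88 B0 9E.
Offset 16: leading byte 0xF1 = 11110001 → 4-byte char #6 = F1 8C BA 9C.
Offset 20: leading byte 0xF3 = 11110011 → 4-byte char #7 = F3 BF BC A2.
Offset 24: leading byte 0xDC = 11011100 → 2-byte char #8 = DC A1.
Leading byte 0xDC = 11011100 matches 110xxxxx → 2-byte sequence.
Byte 1: 0xDC = 11011100, payload 11100 (5 bits).
Byte 2: 0xA1 = 10100001 (10xxxxxx ✓), payload 100001.
Concatenate: 11100100001 = 0x721 (11 bits → U+0721).

U+0721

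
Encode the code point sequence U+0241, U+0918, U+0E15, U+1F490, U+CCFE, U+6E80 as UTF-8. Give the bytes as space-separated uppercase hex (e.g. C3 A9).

U+0241: 2-byte form → C9 81.
U+0918: 3-byte form → E0 A4 98.
U+0E15: 3-byte form → E0 B8 95.
U+1F490: 4-byte form → F0 9F 92 90.
U+CCFE: 3-byte form → EC B3 BE.
U+6E80: 3-byte form → E6 BA 80.
Concatenated (18 bytes): C9 81 E0 A4 98 E0 B8 95 F0 9F 92 90 EC B3 BE E6 BA 80.

C9 81 E0 A4 98 E0 B8 95 F0 9F 92 90 EC B3 BE E6 BA 80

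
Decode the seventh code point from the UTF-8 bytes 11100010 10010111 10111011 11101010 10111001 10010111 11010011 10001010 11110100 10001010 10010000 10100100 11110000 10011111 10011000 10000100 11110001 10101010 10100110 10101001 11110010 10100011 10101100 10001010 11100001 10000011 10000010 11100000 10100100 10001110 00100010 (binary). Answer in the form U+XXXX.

Offset 0: leading byte 0xE2 = 11100010 → 3-byte char #1 = E2 97 BB.
Offset 3: leading byte 0xEA = 11101010 → 3-byte char #2 = EA B9 97.
Offset 6: leading byte 0xD3 = 11010011 → 2-byte char #3 = D3 8A.
Offset 8: leading byte 0xF4 = 11110100 → 4-byte char #4 = F4 8A 90 A4.
Offset 12: leading byte 0xF0 = 11110000 → 4-byte char #5 = F0 9F 98 84.
Offset 16: leading byte 0xF1 = 11110001 → 4-byte char #6 = F1 AA A6 A9.
Offset 20: leading byte 0xF2 = 11110010 → 4-byte char #7 = F2 A3 AC 8A.
Leading byte 0xF2 = 11110010 matches 11110xxx → 4-byte sequence.
Byte 1: 0xF2 = 11110010, payload 010 (3 bits).
Byte 2: 0xA3 = 10100011 (10xxxxxx ✓), payload 100011.
Byte 3: 0xAC = 10101100 (10xxxxxx ✓), payload 101100.
Byte 4: 0x8A = 10001010 (10xxxxxx ✓), payload 001010.
Concatenate: 010100011101100001010 = 0xA3B0A (21 bits → U+A3B0A).

U+A3B0A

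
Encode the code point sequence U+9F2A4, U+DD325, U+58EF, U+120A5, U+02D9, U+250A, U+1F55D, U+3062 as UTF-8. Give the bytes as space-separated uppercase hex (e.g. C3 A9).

U+9F2A4: 4-byte form → F2 9F 8A A4.
U+DD325: 4-byte form → F3 9D 8C A5.
U+58EF: 3-byte form → E5 A3 AF.
U+120A5: 4-byte form → F0 92 82 A5.
U+02D9: 2-byte form → CB 99.
U+250A: 3-byte form → E2 94 8A.
U+1F55D: 4-byte form → F0 9F 95 9D.
U+3062: 3-byte form → E3 81 A2.
Concatenated (27 bytes): F2 9F 8A A4 F3 9D 8C A5 E5 A3 AF F0 92 82 A5 CB 99 E2 94 8A F0 9F 95 9D E3 81 A2.

F2 9F 8A A4 F3 9D 8C A5 E5 A3 AF F0 92 82 A5 CB 99 E2 94 8A F0 9F 95 9D E3 81 A2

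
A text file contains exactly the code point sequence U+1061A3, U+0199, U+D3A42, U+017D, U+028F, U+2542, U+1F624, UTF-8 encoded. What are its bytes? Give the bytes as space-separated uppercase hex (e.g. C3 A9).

F4 86 86 A3 C6 99 F3 93 A9 82 C5 BD CA 8F E2 95 82 F0 9F 98 A4

U+1061A3: 4-byte form → F4 86 86 A3.
U+0199: 2-byte form → C6 99.
U+D3A42: 4-byte form → F3 93 A9 82.
U+017D: 2-byte form → C5 BD.
U+028F: 2-byte form → CA 8F.
U+2542: 3-byte form → E2 95 82.
U+1F624: 4-byte form → F0 9F 98 A4.
Concatenated (21 bytes): F4 86 86 A3 C6 99 F3 93 A9 82 C5 BD CA 8F E2 95 82 F0 9F 98 A4.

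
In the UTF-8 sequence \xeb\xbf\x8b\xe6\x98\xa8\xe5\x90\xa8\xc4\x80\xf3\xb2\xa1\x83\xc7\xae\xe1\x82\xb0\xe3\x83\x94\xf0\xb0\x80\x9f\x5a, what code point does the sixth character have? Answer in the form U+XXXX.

U+01EE

Offset 0: leading byte 0xEB = 11101011 → 3-byte char #1 = EB BF 8B.
Offset 3: leading byte 0xE6 = 11100110 → 3-byte char #2 = E6 98 A8.
Offset 6: leading byte 0xE5 = 11100101 → 3-byte char #3 = E5 90 A8.
Offset 9: leading byte 0xC4 = 11000100 → 2-byte char #4 = C4 80.
Offset 11: leading byte 0xF3 = 11110011 → 4-byte char #5 = F3 B2 A1 83.
Offset 15: leading byte 0xC7 = 11000111 → 2-byte char #6 = C7 AE.
Leading byte 0xC7 = 11000111 matches 110xxxxx → 2-byte sequence.
Byte 1: 0xC7 = 11000111, payload 00111 (5 bits).
Byte 2: 0xAE = 10101110 (10xxxxxx ✓), payload 101110.
Concatenate: 00111101110 = 0x1EE (11 bits → U+01EE).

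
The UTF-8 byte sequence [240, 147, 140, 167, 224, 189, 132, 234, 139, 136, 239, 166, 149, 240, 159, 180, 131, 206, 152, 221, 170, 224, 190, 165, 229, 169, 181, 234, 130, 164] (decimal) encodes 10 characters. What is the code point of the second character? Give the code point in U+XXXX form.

U+0F44

Offset 0: leading byte 0xF0 = 11110000 → 4-byte char #1 = F0 93 8C A7.
Offset 4: leading byte 0xE0 = 11100000 → 3-byte char #2 = E0 BD 84.
Leading byte 0xE0 = 11100000 matches 1110xxxx → 3-byte sequence.
Byte 1: 0xE0 = 11100000, payload 0000 (4 bits).
Byte 2: 0xBD = 10111101 (10xxxxxx ✓), payload 111101.
Byte 3: 0x84 = 10000100 (10xxxxxx ✓), payload 000100.
Concatenate: 0000111101000100 = 0xF44 (16 bits → U+0F44).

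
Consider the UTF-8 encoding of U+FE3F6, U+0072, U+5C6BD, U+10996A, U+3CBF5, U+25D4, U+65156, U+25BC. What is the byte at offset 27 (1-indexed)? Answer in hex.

0xBC

1-indexed offset 27 is 0-indexed offset 26.
U+FE3F6 → 4-byte form F3 BE 8F B6 at offsets 0–3.
U+0072 → 1-byte form 72 at offsets 4–4.
U+5C6BD → 4-byte form F1 9C 9A BD at offsets 5–8.
U+10996A → 4-byte form F4 89 A5 AA at offsets 9–12.
U+3CBF5 → 4-byte form F0 BC AF B5 at offsets 13–16.
U+25D4 → 3-byte form E2 97 94 at offsets 17–19.
U+65156 → 4-byte form F1 A5 85 96 at offsets 20–23.
U+25BC → 3-byte form E2 96 BC at offsets 24–26.
Offset 26 falls in char 8's range; it's byte 3 of E2 96 BC = 0xBC.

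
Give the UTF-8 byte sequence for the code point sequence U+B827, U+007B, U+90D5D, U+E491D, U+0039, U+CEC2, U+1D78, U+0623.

EB A0 A7 7B F2 90 B5 9D F3 A4 A4 9D 39 EC BB 82 E1 B5 B8 D8 A3

U+B827: 3-byte form → EB A0 A7.
U+007B: 1-byte form → 7B.
U+90D5D: 4-byte form → F2 90 B5 9D.
U+E491D: 4-byte form → F3 A4 A4 9D.
U+0039: 1-byte form → 39.
U+CEC2: 3-byte form → EC BB 82.
U+1D78: 3-byte form → E1 B5 B8.
U+0623: 2-byte form → D8 A3.
Concatenated (21 bytes): EB A0 A7 7B F2 90 B5 9D F3 A4 A4 9D 39 EC BB 82 E1 B5 B8 D8 A3.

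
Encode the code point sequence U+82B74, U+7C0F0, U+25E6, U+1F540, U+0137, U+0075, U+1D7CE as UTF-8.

U+82B74: 4-byte form → F2 82 AD B4.
U+7C0F0: 4-byte form → F1 BC 83 B0.
U+25E6: 3-byte form → E2 97 A6.
U+1F540: 4-byte form → F0 9F 95 80.
U+0137: 2-byte form → C4 B7.
U+0075: 1-byte form → 75.
U+1D7CE: 4-byte form → F0 9D 9F 8E.
Concatenated (22 bytes): F2 82 AD B4 F1 BC 83 B0 E2 97 A6 F0 9F 95 80 C4 B7 75 F0 9D 9F 8E.

F2 82 AD B4 F1 BC 83 B0 E2 97 A6 F0 9F 95 80 C4 B7 75 F0 9D 9F 8E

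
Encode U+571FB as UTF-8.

F1 97 87 BB

U+571FB = 0x571FB = 356859 decimal. In range U+10000–U+10FFFF → 4-byte form: 11110xxx 10xxxxxx 10xxxxxx 10xxxxxx.
Binary (21 bits): 001010111000111111011.
Split 3+6+6+6: 001 | 010111 | 000111 | 111011.
Byte 1: 11110001 = 0xF1.
Byte 2: 10010111 = 0x97.
Byte 3: 10000111 = 0x87.
Byte 4: 10111011 = 0xBB.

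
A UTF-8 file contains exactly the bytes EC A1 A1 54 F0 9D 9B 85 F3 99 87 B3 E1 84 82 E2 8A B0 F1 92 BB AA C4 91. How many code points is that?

8

Byte at offset 0: 0xEC = 11101100 → 3-byte char (#1). Advance 3.
Byte at offset 3: 0x54 = 01010100 → 1-byte char (#2). Advance 1.
Byte at offset 4: 0xF0 = 11110000 → 4-byte char (#3). Advance 4.
Byte at offset 8: 0xF3 = 11110011 → 4-byte char (#4). Advance 4.
Byte at offset 12: 0xE1 = 11100001 → 3-byte char (#5). Advance 3.
Byte at offset 15: 0xE2 = 11100010 → 3-byte char (#6). Advance 3.
Byte at offset 18: 0xF1 = 11110001 → 4-byte char (#7). Advance 4.
Byte at offset 22: 0xC4 = 11000100 → 2-byte char (#8). Advance 2.
Reached end at offset 24 after 8 code points.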